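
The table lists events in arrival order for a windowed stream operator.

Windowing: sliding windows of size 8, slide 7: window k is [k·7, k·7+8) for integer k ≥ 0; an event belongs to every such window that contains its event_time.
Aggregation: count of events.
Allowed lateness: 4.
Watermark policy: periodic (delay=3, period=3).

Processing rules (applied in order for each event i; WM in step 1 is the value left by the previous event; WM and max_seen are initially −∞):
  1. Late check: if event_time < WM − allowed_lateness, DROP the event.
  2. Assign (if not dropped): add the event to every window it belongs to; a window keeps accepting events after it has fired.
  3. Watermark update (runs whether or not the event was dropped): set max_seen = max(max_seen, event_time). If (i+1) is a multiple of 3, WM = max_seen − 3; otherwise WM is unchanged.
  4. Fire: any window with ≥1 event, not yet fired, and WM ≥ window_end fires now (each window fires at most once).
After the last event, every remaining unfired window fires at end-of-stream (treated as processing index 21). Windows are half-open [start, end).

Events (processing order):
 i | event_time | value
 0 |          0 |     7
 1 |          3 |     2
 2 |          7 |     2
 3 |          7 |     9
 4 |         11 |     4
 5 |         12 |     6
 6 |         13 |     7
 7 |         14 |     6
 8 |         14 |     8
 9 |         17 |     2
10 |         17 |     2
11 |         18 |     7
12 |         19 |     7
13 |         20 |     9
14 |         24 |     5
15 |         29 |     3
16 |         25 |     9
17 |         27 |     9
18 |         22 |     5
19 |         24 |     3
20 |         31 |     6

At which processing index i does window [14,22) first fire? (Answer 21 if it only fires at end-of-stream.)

i=0 t=0 v=7: → [0,8); WM=−∞
i=1 t=3 v=2: → [0,8); WM=−∞
i=2 t=7 v=2: → [7,15),[0,8); WM=4
i=3 t=7 v=9: → [7,15),[0,8); WM=4
i=4 t=11 v=4: → [7,15); WM=4
i=5 t=12 v=6: → [7,15); WM=9; [0,8) fires=4
i=6 t=13 v=7: → [7,15); WM=9
i=7 t=14 v=6: → [14,22),[7,15); WM=9
i=8 t=14 v=8: → [14,22),[7,15); WM=11
i=9 t=17 v=2: → [14,22); WM=11
i=10 t=17 v=2: → [14,22); WM=11
i=11 t=18 v=7: → [14,22); WM=15; [7,15) fires=7
i=12 t=19 v=7: → [14,22); WM=15
i=13 t=20 v=9: → [14,22); WM=15
i=14 t=24 v=5: → [21,29); WM=21
i=15 t=29 v=3: → [28,36); WM=21
i=16 t=25 v=9: → [21,29); WM=21
i=17 t=27 v=9: → [21,29); WM=26; [14,22) fires=7
i=18 t=22 v=5: → [21,29); WM=26
i=19 t=24 v=3: → [21,29); WM=26
i=20 t=31 v=6: → [28,36); WM=28

17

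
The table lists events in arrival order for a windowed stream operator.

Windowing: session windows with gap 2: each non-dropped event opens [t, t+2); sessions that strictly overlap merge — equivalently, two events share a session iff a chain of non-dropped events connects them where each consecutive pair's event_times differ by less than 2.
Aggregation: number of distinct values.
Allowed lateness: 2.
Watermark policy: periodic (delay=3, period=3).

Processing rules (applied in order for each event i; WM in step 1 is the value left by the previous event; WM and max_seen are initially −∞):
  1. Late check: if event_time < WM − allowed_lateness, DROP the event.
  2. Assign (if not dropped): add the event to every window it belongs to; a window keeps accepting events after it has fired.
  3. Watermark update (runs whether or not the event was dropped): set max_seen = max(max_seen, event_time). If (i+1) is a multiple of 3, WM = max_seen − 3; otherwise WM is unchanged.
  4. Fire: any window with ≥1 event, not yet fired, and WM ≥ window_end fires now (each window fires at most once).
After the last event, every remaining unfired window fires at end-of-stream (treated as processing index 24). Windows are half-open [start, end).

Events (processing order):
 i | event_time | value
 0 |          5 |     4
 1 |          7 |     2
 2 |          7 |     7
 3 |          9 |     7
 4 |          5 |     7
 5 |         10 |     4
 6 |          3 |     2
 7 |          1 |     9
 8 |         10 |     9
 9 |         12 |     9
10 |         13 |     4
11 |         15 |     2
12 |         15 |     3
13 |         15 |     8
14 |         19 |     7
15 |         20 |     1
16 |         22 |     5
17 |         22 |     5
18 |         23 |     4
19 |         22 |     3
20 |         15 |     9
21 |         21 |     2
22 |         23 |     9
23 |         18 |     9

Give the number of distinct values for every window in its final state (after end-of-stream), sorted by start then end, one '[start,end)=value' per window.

i=0 t=5 v=4: → [5,7); WM=−∞
i=1 t=7 v=2: → [7,9); WM=−∞
i=2 t=7 v=7: → [7,9); WM=4
i=3 t=9 v=7: → [9,11); WM=4
i=4 t=5 v=7: → [5,7); WM=4
i=5 t=10 v=4: → [9,12); WM=7
i=6 t=3 v=2: DROP (t<7-2); WM=7
i=7 t=1 v=9: DROP (t<7-2); WM=7
i=8 t=10 v=9: → [9,12); WM=7
i=9 t=12 v=9: → [12,14); WM=7
i=10 t=13 v=4: → [12,15); WM=7
i=11 t=15 v=2: → [15,17); WM=12
i=12 t=15 v=3: → [15,17); WM=12
i=13 t=15 v=8: → [15,17); WM=12
i=14 t=19 v=7: → [19,21); WM=16
i=15 t=20 v=1: → [19,22); WM=16
i=16 t=22 v=5: → [22,24); WM=16
i=17 t=22 v=5: → [22,24); WM=19
i=18 t=23 v=4: → [22,25); WM=19
i=19 t=22 v=3: → [22,25); WM=19
i=20 t=15 v=9: DROP (t<19-2); WM=20
i=21 t=21 v=2: → [19,25); WM=20
i=22 t=23 v=9: → [19,25); WM=20
i=23 t=18 v=9: → [18,25); WM=20

[5,7)=2 [7,9)=2 [9,12)=3 [12,15)=2 [15,17)=3 [18,25)=7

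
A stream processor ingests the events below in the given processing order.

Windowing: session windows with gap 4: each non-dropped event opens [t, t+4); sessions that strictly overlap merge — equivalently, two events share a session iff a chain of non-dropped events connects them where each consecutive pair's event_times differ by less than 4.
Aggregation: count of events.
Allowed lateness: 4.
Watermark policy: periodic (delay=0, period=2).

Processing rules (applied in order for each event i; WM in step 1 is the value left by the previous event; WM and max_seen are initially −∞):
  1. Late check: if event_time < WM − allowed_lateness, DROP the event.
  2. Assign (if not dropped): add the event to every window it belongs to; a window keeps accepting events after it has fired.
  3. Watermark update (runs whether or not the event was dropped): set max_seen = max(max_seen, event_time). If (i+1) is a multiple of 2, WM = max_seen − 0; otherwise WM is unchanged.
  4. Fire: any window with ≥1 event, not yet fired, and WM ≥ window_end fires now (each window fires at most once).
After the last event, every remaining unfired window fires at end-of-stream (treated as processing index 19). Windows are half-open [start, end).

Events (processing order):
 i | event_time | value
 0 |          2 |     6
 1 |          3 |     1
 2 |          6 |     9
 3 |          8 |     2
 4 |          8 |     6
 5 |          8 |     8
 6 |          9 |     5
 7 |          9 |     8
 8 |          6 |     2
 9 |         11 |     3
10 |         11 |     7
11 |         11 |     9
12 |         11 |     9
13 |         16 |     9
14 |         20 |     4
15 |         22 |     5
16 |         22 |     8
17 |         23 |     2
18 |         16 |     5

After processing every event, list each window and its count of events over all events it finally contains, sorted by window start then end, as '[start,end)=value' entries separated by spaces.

i=0 t=2 v=6: → [2,6); WM=−∞
i=1 t=3 v=1: → [2,7); WM=3
i=2 t=6 v=9: → [2,10); WM=3
i=3 t=8 v=2: → [2,12); WM=8
i=4 t=8 v=6: → [2,12); WM=8
i=5 t=8 v=8: → [2,12); WM=8
i=6 t=9 v=5: → [2,13); WM=8
i=7 t=9 v=8: → [2,13); WM=9
i=8 t=6 v=2: → [2,13); WM=9
i=9 t=11 v=3: → [2,15); WM=11
i=10 t=11 v=7: → [2,15); WM=11
i=11 t=11 v=9: → [2,15); WM=11
i=12 t=11 v=9: → [2,15); WM=11
i=13 t=16 v=9: → [16,20); WM=16
i=14 t=20 v=4: → [20,24); WM=16
i=15 t=22 v=5: → [20,26); WM=22
i=16 t=22 v=8: → [20,26); WM=22
i=17 t=23 v=2: → [20,27); WM=23
i=18 t=16 v=5: DROP (t<23-4); WM=23

[2,15)=13 [16,20)=1 [20,27)=4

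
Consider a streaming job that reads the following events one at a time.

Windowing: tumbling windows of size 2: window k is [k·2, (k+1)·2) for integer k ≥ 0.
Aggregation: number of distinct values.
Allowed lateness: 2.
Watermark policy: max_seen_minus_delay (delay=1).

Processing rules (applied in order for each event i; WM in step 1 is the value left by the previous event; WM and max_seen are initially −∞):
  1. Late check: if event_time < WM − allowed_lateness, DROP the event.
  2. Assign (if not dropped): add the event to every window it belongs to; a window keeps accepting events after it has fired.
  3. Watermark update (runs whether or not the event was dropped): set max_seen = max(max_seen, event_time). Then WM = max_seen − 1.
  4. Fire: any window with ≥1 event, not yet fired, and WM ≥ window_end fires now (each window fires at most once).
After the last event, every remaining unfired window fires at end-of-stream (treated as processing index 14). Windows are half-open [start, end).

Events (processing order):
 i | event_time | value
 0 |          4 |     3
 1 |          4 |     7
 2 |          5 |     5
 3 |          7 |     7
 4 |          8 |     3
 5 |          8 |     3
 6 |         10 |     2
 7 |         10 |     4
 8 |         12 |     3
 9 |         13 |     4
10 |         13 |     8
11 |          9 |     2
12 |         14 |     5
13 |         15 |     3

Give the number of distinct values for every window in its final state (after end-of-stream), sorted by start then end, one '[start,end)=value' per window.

[4,6)=3 [6,8)=1 [8,10)=1 [10,12)=2 [12,14)=3 [14,16)=2

i=0 t=4 v=3: → [4,6); WM=3
i=1 t=4 v=7: → [4,6); WM=3
i=2 t=5 v=5: → [4,6); WM=4
i=3 t=7 v=7: → [6,8); WM=6; [4,6) fires=3
i=4 t=8 v=3: → [8,10); WM=7
i=5 t=8 v=3: → [8,10); WM=7
i=6 t=10 v=2: → [10,12); WM=9; [6,8) fires=1
i=7 t=10 v=4: → [10,12); WM=9
i=8 t=12 v=3: → [12,14); WM=11; [8,10) fires=1
i=9 t=13 v=4: → [12,14); WM=12; [10,12) fires=2
i=10 t=13 v=8: → [12,14); WM=12
i=11 t=9 v=2: DROP (t<12-2); WM=12
i=12 t=14 v=5: → [14,16); WM=13
i=13 t=15 v=3: → [14,16); WM=14; [12,14) fires=3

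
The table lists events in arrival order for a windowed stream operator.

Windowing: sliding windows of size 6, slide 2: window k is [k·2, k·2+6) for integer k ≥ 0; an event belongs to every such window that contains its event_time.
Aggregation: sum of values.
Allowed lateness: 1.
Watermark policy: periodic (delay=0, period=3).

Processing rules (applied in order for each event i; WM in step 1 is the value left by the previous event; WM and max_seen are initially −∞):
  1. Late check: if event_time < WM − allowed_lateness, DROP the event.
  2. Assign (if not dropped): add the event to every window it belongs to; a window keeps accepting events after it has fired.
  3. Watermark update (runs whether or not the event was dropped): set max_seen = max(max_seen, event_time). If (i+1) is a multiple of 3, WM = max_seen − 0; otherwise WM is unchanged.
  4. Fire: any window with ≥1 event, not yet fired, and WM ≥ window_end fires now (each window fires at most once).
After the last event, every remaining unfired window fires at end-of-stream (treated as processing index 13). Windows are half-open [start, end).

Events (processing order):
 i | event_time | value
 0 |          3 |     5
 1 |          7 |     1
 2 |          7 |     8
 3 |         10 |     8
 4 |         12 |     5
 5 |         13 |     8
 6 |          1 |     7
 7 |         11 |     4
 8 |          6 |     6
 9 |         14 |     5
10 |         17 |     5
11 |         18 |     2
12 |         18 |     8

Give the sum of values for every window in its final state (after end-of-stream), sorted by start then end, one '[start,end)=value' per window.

i=0 t=3 v=5: → [2,8),[0,6); WM=−∞
i=1 t=7 v=1: → [6,12),[4,10),[2,8); WM=−∞
i=2 t=7 v=8: → [6,12),[4,10),[2,8); WM=7; [0,6) fires=5
i=3 t=10 v=8: → [10,16),[8,14),[6,12); WM=7
i=4 t=12 v=5: → [12,18),[10,16),[8,14); WM=7
i=5 t=13 v=8: → [12,18),[10,16),[8,14); WM=13; [2,8) fires=14 [4,10) fires=9 [6,12) fires=17
i=6 t=1 v=7: DROP (t<13-1); WM=13
i=7 t=11 v=4: DROP (t<13-1); WM=13
i=8 t=6 v=6: DROP (t<13-1); WM=13
i=9 t=14 v=5: → [14,20),[12,18),[10,16); WM=13
i=10 t=17 v=5: → [16,22),[14,20),[12,18); WM=13
i=11 t=18 v=2: → [18,24),[16,22),[14,20); WM=18; [8,14) fires=21 [10,16) fires=26 [12,18) fires=23
i=12 t=18 v=8: → [18,24),[16,22),[14,20); WM=18

[0,6)=5 [2,8)=14 [4,10)=9 [6,12)=17 [8,14)=21 [10,16)=26 [12,18)=23 [14,20)=20 [16,22)=15 [18,24)=10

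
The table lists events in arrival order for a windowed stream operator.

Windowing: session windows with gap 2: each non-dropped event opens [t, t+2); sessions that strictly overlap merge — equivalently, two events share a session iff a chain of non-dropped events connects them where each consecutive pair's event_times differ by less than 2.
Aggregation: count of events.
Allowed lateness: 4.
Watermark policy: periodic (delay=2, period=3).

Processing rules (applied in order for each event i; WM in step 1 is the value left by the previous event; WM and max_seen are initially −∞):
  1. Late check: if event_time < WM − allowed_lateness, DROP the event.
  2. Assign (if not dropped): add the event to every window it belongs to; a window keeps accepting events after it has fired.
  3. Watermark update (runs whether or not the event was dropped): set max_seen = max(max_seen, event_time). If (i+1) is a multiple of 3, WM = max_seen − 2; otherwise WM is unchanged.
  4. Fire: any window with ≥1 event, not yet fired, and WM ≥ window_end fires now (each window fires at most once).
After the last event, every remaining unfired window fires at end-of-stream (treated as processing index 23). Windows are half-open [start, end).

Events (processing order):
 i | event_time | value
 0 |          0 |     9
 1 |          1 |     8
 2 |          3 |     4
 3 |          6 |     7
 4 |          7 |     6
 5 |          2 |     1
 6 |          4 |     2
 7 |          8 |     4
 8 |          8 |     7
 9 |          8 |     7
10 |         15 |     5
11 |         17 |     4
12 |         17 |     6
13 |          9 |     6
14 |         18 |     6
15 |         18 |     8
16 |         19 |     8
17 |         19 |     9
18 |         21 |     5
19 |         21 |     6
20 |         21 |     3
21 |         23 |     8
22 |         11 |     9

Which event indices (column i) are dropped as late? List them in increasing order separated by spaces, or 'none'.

13 22

i=0 t=0 v=9: → [0,2); WM=−∞
i=1 t=1 v=8: → [0,3); WM=−∞
i=2 t=3 v=4: → [3,5); WM=1
i=3 t=6 v=7: → [6,8); WM=1
i=4 t=7 v=6: → [6,9); WM=1
i=5 t=2 v=1: → [0,5); WM=5
i=6 t=4 v=2: → [0,6); WM=5
i=7 t=8 v=4: → [6,10); WM=5
i=8 t=8 v=7: → [6,10); WM=6
i=9 t=8 v=7: → [6,10); WM=6
i=10 t=15 v=5: → [15,17); WM=6
i=11 t=17 v=4: → [17,19); WM=15
i=12 t=17 v=6: → [17,19); WM=15
i=13 t=9 v=6: DROP (t<15-4); WM=15
i=14 t=18 v=6: → [17,20); WM=16
i=15 t=18 v=8: → [17,20); WM=16
i=16 t=19 v=8: → [17,21); WM=16
i=17 t=19 v=9: → [17,21); WM=17
i=18 t=21 v=5: → [21,23); WM=17
i=19 t=21 v=6: → [21,23); WM=17
i=20 t=21 v=3: → [21,23); WM=19
i=21 t=23 v=8: → [23,25); WM=19
i=22 t=11 v=9: DROP (t<19-4); WM=19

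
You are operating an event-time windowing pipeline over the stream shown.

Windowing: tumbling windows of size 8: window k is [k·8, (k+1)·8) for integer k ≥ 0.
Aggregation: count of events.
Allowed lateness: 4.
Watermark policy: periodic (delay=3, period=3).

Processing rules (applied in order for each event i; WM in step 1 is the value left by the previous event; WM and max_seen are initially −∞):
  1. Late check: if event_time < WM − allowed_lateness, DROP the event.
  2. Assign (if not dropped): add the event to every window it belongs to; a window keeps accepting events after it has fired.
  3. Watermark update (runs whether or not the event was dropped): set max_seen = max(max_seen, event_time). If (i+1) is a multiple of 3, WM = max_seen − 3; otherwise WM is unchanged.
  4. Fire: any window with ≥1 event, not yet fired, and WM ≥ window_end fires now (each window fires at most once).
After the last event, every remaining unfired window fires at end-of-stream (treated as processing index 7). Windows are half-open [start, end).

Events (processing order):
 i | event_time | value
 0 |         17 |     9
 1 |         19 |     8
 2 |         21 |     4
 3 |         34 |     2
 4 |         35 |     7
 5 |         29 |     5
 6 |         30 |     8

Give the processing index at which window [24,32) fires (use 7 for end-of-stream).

i=0 t=17 v=9: → [16,24); WM=−∞
i=1 t=19 v=8: → [16,24); WM=−∞
i=2 t=21 v=4: → [16,24); WM=18
i=3 t=34 v=2: → [32,40); WM=18
i=4 t=35 v=7: → [32,40); WM=18
i=5 t=29 v=5: → [24,32); WM=32; [16,24) fires=3 [24,32) fires=1
i=6 t=30 v=8: → [24,32); WM=32

5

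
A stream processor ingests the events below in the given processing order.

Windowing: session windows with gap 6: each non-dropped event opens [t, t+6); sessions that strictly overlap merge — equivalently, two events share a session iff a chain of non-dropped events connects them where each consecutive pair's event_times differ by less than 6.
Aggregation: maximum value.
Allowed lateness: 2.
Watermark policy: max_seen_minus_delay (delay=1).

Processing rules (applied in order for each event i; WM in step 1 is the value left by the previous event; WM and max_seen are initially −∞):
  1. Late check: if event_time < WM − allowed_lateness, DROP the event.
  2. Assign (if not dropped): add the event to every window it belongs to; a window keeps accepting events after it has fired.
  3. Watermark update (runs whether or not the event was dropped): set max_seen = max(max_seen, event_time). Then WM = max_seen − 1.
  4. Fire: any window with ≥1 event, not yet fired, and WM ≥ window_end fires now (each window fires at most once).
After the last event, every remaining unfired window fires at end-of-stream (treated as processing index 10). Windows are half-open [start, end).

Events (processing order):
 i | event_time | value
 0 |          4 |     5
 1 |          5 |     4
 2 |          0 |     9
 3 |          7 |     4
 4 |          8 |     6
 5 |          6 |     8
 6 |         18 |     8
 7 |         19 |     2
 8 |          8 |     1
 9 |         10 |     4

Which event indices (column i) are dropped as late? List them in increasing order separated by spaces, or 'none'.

i=0 t=4 v=5: → [4,10); WM=3
i=1 t=5 v=4: → [4,11); WM=4
i=2 t=0 v=9: DROP (t<4-2); WM=4
i=3 t=7 v=4: → [4,13); WM=6
i=4 t=8 v=6: → [4,14); WM=7
i=5 t=6 v=8: → [4,14); WM=7
i=6 t=18 v=8: → [18,24); WM=17
i=7 t=19 v=2: → [18,25); WM=18
i=8 t=8 v=1: DROP (t<18-2); WM=18
i=9 t=10 v=4: DROP (t<18-2); WM=18

2 8 9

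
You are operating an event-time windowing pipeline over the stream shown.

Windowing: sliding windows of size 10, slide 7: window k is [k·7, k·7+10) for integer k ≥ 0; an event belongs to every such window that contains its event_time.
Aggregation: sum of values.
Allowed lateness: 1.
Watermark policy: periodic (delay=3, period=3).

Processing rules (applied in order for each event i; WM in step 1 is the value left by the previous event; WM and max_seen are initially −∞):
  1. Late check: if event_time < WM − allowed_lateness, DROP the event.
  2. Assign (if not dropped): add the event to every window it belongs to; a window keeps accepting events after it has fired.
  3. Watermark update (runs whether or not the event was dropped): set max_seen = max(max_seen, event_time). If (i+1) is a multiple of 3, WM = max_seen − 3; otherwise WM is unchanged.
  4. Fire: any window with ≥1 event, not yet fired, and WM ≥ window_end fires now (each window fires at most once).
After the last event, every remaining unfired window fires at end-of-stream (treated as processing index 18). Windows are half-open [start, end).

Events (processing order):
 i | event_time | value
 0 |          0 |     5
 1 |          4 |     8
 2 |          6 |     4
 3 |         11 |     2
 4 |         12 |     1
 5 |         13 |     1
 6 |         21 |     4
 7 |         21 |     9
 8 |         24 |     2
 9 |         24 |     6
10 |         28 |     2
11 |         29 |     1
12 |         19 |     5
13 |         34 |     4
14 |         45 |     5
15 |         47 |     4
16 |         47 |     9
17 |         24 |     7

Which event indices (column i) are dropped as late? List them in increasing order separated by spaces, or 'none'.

12 17

i=0 t=0 v=5: → [0,10); WM=−∞
i=1 t=4 v=8: → [0,10); WM=−∞
i=2 t=6 v=4: → [0,10); WM=3
i=3 t=11 v=2: → [7,17); WM=3
i=4 t=12 v=1: → [7,17); WM=3
i=5 t=13 v=1: → [7,17); WM=10; [0,10) fires=17
i=6 t=21 v=4: → [21,31),[14,24); WM=10
i=7 t=21 v=9: → [21,31),[14,24); WM=10
i=8 t=24 v=2: → [21,31); WM=21; [7,17) fires=4
i=9 t=24 v=6: → [21,31); WM=21
i=10 t=28 v=2: → [28,38),[21,31); WM=21
i=11 t=29 v=1: → [28,38),[21,31); WM=26; [14,24) fires=13
i=12 t=19 v=5: DROP (t<26-1); WM=26
i=13 t=34 v=4: → [28,38); WM=26
i=14 t=45 v=5: → [42,52); WM=42; [21,31) fires=24 [28,38) fires=7
i=15 t=47 v=4: → [42,52); WM=42
i=16 t=47 v=9: → [42,52); WM=42
i=17 t=24 v=7: DROP (t<42-1); WM=44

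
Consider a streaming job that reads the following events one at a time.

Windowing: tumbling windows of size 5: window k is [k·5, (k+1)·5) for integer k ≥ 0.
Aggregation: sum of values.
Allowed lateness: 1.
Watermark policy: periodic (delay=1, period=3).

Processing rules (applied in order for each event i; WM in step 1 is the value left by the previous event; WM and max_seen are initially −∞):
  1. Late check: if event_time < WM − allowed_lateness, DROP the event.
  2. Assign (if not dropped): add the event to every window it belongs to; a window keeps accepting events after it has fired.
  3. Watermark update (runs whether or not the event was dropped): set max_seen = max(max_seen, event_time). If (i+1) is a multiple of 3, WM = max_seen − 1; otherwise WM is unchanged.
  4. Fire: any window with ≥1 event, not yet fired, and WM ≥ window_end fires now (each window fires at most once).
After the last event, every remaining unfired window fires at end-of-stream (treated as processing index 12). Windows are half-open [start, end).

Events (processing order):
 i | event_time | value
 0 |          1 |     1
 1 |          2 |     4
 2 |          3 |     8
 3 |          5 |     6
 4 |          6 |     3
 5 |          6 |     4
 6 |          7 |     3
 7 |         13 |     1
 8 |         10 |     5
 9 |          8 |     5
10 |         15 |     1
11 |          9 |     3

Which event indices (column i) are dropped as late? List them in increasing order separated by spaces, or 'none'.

9 11

i=0 t=1 v=1: → [0,5); WM=−∞
i=1 t=2 v=4: → [0,5); WM=−∞
i=2 t=3 v=8: → [0,5); WM=2
i=3 t=5 v=6: → [5,10); WM=2
i=4 t=6 v=3: → [5,10); WM=2
i=5 t=6 v=4: → [5,10); WM=5; [0,5) fires=13
i=6 t=7 v=3: → [5,10); WM=5
i=7 t=13 v=1: → [10,15); WM=5
i=8 t=10 v=5: → [10,15); WM=12; [5,10) fires=16
i=9 t=8 v=5: DROP (t<12-1); WM=12
i=10 t=15 v=1: → [15,20); WM=12
i=11 t=9 v=3: DROP (t<12-1); WM=14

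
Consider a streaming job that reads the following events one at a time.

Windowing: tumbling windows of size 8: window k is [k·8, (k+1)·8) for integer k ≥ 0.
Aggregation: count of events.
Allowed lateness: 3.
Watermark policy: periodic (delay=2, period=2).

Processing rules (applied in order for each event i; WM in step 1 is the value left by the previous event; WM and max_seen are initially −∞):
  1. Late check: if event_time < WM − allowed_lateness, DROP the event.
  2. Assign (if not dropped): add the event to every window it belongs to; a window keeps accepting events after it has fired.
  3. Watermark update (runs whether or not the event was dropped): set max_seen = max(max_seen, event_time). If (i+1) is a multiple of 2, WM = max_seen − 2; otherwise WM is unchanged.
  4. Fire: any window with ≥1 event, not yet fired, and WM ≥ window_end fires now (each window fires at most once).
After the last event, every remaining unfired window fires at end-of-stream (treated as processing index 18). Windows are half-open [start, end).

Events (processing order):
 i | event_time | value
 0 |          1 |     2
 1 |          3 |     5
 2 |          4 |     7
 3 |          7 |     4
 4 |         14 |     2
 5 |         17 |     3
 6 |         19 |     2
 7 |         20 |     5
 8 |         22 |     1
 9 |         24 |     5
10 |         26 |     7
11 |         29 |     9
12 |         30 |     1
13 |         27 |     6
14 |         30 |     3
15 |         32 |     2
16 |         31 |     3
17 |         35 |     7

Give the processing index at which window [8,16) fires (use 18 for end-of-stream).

i=0 t=1 v=2: → [0,8); WM=−∞
i=1 t=3 v=5: → [0,8); WM=1
i=2 t=4 v=7: → [0,8); WM=1
i=3 t=7 v=4: → [0,8); WM=5
i=4 t=14 v=2: → [8,16); WM=5
i=5 t=17 v=3: → [16,24); WM=15; [0,8) fires=4
i=6 t=19 v=2: → [16,24); WM=15
i=7 t=20 v=5: → [16,24); WM=18; [8,16) fires=1
i=8 t=22 v=1: → [16,24); WM=18
i=9 t=24 v=5: → [24,32); WM=22
i=10 t=26 v=7: → [24,32); WM=22
i=11 t=29 v=9: → [24,32); WM=27; [16,24) fires=4
i=12 t=30 v=1: → [24,32); WM=27
i=13 t=27 v=6: → [24,32); WM=28
i=14 t=30 v=3: → [24,32); WM=28
i=15 t=32 v=2: → [32,40); WM=30
i=16 t=31 v=3: → [24,32); WM=30
i=17 t=35 v=7: → [32,40); WM=33; [24,32) fires=7

7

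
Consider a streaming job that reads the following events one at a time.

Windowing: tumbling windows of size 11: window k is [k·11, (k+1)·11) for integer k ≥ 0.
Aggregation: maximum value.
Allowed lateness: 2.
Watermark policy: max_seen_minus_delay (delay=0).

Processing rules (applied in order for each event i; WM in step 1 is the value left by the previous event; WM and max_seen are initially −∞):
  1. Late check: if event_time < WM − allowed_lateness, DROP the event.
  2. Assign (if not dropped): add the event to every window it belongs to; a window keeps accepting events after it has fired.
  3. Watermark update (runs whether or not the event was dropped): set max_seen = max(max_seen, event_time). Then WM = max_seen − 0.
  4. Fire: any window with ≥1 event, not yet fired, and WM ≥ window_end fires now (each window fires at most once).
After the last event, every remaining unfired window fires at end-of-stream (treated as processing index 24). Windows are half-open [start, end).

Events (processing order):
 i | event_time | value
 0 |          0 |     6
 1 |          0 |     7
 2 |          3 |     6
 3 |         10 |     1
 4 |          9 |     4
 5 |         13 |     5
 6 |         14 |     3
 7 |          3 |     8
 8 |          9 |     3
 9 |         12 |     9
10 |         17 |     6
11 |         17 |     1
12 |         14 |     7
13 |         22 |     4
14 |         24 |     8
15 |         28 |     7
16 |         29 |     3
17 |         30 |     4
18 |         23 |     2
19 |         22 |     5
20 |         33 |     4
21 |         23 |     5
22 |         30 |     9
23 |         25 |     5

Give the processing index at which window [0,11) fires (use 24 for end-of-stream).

5

i=0 t=0 v=6: → [0,11); WM=0
i=1 t=0 v=7: → [0,11); WM=0
i=2 t=3 v=6: → [0,11); WM=3
i=3 t=10 v=1: → [0,11); WM=10
i=4 t=9 v=4: → [0,11); WM=10
i=5 t=13 v=5: → [11,22); WM=13; [0,11) fires=7
i=6 t=14 v=3: → [11,22); WM=14
i=7 t=3 v=8: DROP (t<14-2); WM=14
i=8 t=9 v=3: DROP (t<14-2); WM=14
i=9 t=12 v=9: → [11,22); WM=14
i=10 t=17 v=6: → [11,22); WM=17
i=11 t=17 v=1: → [11,22); WM=17
i=12 t=14 v=7: DROP (t<17-2); WM=17
i=13 t=22 v=4: → [22,33); WM=22; [11,22) fires=9
i=14 t=24 v=8: → [22,33); WM=24
i=15 t=28 v=7: → [22,33); WM=28
i=16 t=29 v=3: → [22,33); WM=29
i=17 t=30 v=4: → [22,33); WM=30
i=18 t=23 v=2: DROP (t<30-2); WM=30
i=19 t=22 v=5: DROP (t<30-2); WM=30
i=20 t=33 v=4: → [33,44); WM=33; [22,33) fires=8
i=21 t=23 v=5: DROP (t<33-2); WM=33
i=22 t=30 v=9: DROP (t<33-2); WM=33
i=23 t=25 v=5: DROP (t<33-2); WM=33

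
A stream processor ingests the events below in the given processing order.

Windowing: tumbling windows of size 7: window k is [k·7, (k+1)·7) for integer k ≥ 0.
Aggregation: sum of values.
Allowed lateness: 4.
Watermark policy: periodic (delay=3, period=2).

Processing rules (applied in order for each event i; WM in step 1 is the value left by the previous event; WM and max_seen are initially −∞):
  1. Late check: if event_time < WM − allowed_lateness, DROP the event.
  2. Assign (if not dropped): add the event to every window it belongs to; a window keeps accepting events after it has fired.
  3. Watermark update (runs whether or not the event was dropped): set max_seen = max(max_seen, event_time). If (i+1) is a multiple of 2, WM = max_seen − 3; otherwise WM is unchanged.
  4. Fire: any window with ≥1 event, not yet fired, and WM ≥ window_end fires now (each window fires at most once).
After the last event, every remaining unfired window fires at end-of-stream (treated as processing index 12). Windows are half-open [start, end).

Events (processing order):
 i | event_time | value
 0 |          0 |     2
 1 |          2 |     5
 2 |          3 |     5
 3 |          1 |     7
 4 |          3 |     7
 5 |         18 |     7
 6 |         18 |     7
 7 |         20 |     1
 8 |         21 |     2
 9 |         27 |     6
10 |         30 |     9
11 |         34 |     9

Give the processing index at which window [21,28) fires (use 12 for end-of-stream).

11

i=0 t=0 v=2: → [0,7); WM=−∞
i=1 t=2 v=5: → [0,7); WM=-1
i=2 t=3 v=5: → [0,7); WM=-1
i=3 t=1 v=7: → [0,7); WM=0
i=4 t=3 v=7: → [0,7); WM=0
i=5 t=18 v=7: → [14,21); WM=15; [0,7) fires=26
i=6 t=18 v=7: → [14,21); WM=15
i=7 t=20 v=1: → [14,21); WM=17
i=8 t=21 v=2: → [21,28); WM=17
i=9 t=27 v=6: → [21,28); WM=24; [14,21) fires=15
i=10 t=30 v=9: → [28,35); WM=24
i=11 t=34 v=9: → [28,35); WM=31; [21,28) fires=8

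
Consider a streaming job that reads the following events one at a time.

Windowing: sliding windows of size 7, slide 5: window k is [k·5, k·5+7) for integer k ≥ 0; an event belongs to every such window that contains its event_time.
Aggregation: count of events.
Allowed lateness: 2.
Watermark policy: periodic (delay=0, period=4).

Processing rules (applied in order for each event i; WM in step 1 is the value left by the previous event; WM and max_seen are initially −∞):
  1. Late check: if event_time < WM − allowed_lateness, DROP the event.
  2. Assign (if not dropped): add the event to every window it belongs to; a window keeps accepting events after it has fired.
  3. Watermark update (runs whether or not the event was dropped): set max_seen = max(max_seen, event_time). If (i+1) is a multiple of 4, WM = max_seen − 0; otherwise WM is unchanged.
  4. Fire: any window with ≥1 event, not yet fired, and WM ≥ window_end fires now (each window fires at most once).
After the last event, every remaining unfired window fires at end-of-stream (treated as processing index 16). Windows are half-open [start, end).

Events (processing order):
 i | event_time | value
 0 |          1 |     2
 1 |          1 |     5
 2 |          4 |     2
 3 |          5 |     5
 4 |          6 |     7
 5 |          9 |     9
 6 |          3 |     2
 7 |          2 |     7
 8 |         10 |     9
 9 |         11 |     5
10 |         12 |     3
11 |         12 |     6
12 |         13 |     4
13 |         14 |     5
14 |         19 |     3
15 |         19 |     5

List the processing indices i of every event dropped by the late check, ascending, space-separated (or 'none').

i=0 t=1 v=2: → [0,7); WM=−∞
i=1 t=1 v=5: → [0,7); WM=−∞
i=2 t=4 v=2: → [0,7); WM=−∞
i=3 t=5 v=5: → [5,12),[0,7); WM=5
i=4 t=6 v=7: → [5,12),[0,7); WM=5
i=5 t=9 v=9: → [5,12); WM=5
i=6 t=3 v=2: → [0,7); WM=5
i=7 t=2 v=7: DROP (t<5-2); WM=9; [0,7) fires=6
i=8 t=10 v=9: → [10,17),[5,12); WM=9
i=9 t=11 v=5: → [10,17),[5,12); WM=9
i=10 t=12 v=3: → [10,17); WM=9
i=11 t=12 v=6: → [10,17); WM=12; [5,12) fires=5
i=12 t=13 v=4: → [10,17); WM=12
i=13 t=14 v=5: → [10,17); WM=12
i=14 t=19 v=3: → [15,22); WM=12
i=15 t=19 v=5: → [15,22); WM=19; [10,17) fires=6

7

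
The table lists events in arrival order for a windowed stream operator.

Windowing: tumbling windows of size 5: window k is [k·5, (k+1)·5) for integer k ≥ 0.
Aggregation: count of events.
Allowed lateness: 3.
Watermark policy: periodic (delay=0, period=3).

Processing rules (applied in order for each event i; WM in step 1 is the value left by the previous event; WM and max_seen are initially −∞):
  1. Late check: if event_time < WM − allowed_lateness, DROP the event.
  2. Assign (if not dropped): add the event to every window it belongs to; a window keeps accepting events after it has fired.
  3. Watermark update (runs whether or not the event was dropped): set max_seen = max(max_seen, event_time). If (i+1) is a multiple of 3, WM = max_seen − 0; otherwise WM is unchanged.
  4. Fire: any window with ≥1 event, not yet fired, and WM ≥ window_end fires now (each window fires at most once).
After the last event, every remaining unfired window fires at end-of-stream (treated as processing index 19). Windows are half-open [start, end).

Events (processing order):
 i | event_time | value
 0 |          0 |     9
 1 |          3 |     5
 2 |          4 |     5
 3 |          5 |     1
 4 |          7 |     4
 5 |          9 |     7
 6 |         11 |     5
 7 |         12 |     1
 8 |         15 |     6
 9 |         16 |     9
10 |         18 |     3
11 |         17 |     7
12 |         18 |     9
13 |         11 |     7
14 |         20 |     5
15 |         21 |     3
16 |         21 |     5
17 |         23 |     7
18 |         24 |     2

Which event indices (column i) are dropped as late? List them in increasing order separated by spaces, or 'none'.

13

i=0 t=0 v=9: → [0,5); WM=−∞
i=1 t=3 v=5: → [0,5); WM=−∞
i=2 t=4 v=5: → [0,5); WM=4
i=3 t=5 v=1: → [5,10); WM=4
i=4 t=7 v=4: → [5,10); WM=4
i=5 t=9 v=7: → [5,10); WM=9; [0,5) fires=3
i=6 t=11 v=5: → [10,15); WM=9
i=7 t=12 v=1: → [10,15); WM=9
i=8 t=15 v=6: → [15,20); WM=15; [5,10) fires=3 [10,15) fires=2
i=9 t=16 v=9: → [15,20); WM=15
i=10 t=18 v=3: → [15,20); WM=15
i=11 t=17 v=7: → [15,20); WM=18
i=12 t=18 v=9: → [15,20); WM=18
i=13 t=11 v=7: DROP (t<18-3); WM=18
i=14 t=20 v=5: → [20,25); WM=20; [15,20) fires=5
i=15 t=21 v=3: → [20,25); WM=20
i=16 t=21 v=5: → [20,25); WM=20
i=17 t=23 v=7: → [20,25); WM=23
i=18 t=24 v=2: → [20,25); WM=23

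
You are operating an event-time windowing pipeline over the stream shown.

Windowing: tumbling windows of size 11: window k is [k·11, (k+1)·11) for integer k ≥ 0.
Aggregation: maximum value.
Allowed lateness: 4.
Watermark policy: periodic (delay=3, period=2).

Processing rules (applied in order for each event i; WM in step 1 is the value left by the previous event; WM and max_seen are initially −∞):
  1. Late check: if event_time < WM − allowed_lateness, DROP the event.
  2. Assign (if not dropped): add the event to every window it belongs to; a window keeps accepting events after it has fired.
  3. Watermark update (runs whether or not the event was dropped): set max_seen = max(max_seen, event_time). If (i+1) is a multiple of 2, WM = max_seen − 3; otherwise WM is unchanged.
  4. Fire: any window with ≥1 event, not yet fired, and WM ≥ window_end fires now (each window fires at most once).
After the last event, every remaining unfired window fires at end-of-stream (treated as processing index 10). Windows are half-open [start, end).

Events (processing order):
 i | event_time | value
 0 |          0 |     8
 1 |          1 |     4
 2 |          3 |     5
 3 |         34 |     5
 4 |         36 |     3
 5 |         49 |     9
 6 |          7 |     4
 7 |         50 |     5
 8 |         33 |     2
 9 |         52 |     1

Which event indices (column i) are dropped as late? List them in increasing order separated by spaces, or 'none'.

6 8

i=0 t=0 v=8: → [0,11); WM=−∞
i=1 t=1 v=4: → [0,11); WM=-2
i=2 t=3 v=5: → [0,11); WM=-2
i=3 t=34 v=5: → [33,44); WM=31; [0,11) fires=8
i=4 t=36 v=3: → [33,44); WM=31
i=5 t=49 v=9: → [44,55); WM=46; [33,44) fires=5
i=6 t=7 v=4: DROP (t<46-4); WM=46
i=7 t=50 v=5: → [44,55); WM=47
i=8 t=33 v=2: DROP (t<47-4); WM=47
i=9 t=52 v=1: → [44,55); WM=49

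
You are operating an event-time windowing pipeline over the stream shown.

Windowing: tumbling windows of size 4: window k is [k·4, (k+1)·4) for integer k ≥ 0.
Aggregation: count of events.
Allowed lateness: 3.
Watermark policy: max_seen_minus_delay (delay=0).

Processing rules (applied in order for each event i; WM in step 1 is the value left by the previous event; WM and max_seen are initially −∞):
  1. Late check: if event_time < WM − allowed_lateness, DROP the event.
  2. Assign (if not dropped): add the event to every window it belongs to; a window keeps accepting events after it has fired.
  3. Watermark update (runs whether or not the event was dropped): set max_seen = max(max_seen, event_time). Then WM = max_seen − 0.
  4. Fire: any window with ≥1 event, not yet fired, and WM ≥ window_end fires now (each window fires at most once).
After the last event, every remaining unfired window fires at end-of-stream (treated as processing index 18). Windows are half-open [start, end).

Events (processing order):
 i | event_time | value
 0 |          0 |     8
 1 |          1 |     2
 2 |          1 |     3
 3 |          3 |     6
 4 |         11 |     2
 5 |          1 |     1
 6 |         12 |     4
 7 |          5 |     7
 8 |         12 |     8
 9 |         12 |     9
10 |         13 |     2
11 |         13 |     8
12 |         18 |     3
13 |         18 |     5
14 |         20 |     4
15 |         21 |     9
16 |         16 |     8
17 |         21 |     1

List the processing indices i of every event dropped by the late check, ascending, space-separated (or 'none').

5 7 16

i=0 t=0 v=8: → [0,4); WM=0
i=1 t=1 v=2: → [0,4); WM=1
i=2 t=1 v=3: → [0,4); WM=1
i=3 t=3 v=6: → [0,4); WM=3
i=4 t=11 v=2: → [8,12); WM=11; [0,4) fires=4
i=5 t=1 v=1: DROP (t<11-3); WM=11
i=6 t=12 v=4: → [12,16); WM=12; [8,12) fires=1
i=7 t=5 v=7: DROP (t<12-3); WM=12
i=8 t=12 v=8: → [12,16); WM=12
i=9 t=12 v=9: → [12,16); WM=12
i=10 t=13 v=2: → [12,16); WM=13
i=11 t=13 v=8: → [12,16); WM=13
i=12 t=18 v=3: → [16,20); WM=18; [12,16) fires=5
i=13 t=18 v=5: → [16,20); WM=18
i=14 t=20 v=4: → [20,24); WM=20; [16,20) fires=2
i=15 t=21 v=9: → [20,24); WM=21
i=16 t=16 v=8: DROP (t<21-3); WM=21
i=17 t=21 v=1: → [20,24); WM=21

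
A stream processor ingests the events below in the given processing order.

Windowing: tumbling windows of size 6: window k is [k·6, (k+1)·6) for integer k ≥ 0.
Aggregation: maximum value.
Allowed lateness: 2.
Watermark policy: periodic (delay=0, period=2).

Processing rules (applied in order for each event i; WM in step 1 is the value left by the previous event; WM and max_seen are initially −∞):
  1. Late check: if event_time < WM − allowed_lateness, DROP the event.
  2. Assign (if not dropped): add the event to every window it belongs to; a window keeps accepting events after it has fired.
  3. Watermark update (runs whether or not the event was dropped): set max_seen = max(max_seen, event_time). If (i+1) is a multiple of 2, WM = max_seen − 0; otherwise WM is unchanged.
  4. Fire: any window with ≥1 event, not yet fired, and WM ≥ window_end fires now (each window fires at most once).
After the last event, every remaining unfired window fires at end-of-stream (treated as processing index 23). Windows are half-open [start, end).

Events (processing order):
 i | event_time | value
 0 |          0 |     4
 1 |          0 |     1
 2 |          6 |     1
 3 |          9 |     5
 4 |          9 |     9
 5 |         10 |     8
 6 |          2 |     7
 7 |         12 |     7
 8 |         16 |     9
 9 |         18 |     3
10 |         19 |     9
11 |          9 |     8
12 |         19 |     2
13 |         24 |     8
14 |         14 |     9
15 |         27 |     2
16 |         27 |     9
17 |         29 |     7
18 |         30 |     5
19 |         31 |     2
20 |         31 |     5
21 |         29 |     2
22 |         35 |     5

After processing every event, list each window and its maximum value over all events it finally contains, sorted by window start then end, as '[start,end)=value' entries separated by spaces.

i=0 t=0 v=4: → [0,6); WM=−∞
i=1 t=0 v=1: → [0,6); WM=0
i=2 t=6 v=1: → [6,12); WM=0
i=3 t=9 v=5: → [6,12); WM=9; [0,6) fires=4
i=4 t=9 v=9: → [6,12); WM=9
i=5 t=10 v=8: → [6,12); WM=10
i=6 t=2 v=7: DROP (t<10-2); WM=10
i=7 t=12 v=7: → [12,18); WM=12; [6,12) fires=9
i=8 t=16 v=9: → [12,18); WM=12
i=9 t=18 v=3: → [18,24); WM=18; [12,18) fires=9
i=10 t=19 v=9: → [18,24); WM=18
i=11 t=9 v=8: DROP (t<18-2); WM=19
i=12 t=19 v=2: → [18,24); WM=19
i=13 t=24 v=8: → [24,30); WM=24; [18,24) fires=9
i=14 t=14 v=9: DROP (t<24-2); WM=24
i=15 t=27 v=2: → [24,30); WM=27
i=16 t=27 v=9: → [24,30); WM=27
i=17 t=29 v=7: → [24,30); WM=29
i=18 t=30 v=5: → [30,36); WM=29
i=19 t=31 v=2: → [30,36); WM=31; [24,30) fires=9
i=20 t=31 v=5: → [30,36); WM=31
i=21 t=29 v=2: → [24,30); WM=31
i=22 t=35 v=5: → [30,36); WM=31

[0,6)=4 [6,12)=9 [12,18)=9 [18,24)=9 [24,30)=9 [30,36)=5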